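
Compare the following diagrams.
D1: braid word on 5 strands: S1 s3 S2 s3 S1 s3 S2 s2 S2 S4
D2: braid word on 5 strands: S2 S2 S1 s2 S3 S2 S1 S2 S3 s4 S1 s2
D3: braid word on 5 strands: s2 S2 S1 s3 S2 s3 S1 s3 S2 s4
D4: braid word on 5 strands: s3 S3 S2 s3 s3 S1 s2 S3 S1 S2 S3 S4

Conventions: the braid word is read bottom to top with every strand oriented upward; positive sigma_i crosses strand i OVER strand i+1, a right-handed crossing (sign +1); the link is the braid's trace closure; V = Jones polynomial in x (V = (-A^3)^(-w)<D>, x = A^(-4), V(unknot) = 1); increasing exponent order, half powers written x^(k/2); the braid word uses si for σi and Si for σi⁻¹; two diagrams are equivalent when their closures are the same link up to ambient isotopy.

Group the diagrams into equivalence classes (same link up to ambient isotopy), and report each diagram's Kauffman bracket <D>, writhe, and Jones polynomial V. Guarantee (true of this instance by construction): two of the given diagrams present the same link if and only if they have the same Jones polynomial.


equivalence classes: {D1, D3} | {D2} | {D4}
D1 (bracket -A^-18 + 2A^-14 - 2A^-10 + 3A^-6 - 2A^-2 + 2A^2 - A^6; 10 crossings at w = -2): V = -x^-3 + 2x^-2 - 2x^-1 + 3 - 2x + 2x^2 - x^3
V(D2) = -x^-7 + x^-6 - x^-5 + x^-4 + x^-2  (w -6, c 12, <D> = A^-10 + A^-2 - A^2 + A^6 - A^10)
V(D3) = -x^-3 + 2x^-2 - 2x^-1 + 3 - 2x + 2x^2 - x^3  (w 0, c 10, <D> = -A^-12 + 2A^-8 - 2A^-4 + 3 - 2A^4 + 2A^8 - A^12)
V(D4) = -x^-4 + x^-3 + x^-1  (w -4, c 12, <D> = A^-8 + 1 - A^4)
key observation: V(x) takes 3 values over 4 diagrams, fixing the grouping


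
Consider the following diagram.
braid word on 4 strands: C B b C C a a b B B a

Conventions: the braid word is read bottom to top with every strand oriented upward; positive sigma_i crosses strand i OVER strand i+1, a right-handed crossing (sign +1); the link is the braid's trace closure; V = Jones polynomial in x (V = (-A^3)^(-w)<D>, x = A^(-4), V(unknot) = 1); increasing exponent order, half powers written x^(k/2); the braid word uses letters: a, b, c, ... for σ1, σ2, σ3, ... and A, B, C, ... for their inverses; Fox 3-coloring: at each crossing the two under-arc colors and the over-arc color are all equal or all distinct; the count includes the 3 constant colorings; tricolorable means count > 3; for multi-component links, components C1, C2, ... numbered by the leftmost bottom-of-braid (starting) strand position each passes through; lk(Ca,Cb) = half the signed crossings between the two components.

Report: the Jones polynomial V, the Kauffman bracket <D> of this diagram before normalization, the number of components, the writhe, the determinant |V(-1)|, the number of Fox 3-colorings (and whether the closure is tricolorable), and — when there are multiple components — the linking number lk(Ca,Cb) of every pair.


V = -x^-3 + x^-2 - x^-1 + 3 - x + x^2 - x^3
<D> = A^-15 - A^-11 + A^-7 - 3A^-3 + A - A^5 + A^9 (w = -1)
1 component over 11 crossings, w = -1
27 Fox colorings among 3^11, |V(-1)| = 9: tricolorable
why: the span of V is 6, forcing >= 6 crossings in any diagram


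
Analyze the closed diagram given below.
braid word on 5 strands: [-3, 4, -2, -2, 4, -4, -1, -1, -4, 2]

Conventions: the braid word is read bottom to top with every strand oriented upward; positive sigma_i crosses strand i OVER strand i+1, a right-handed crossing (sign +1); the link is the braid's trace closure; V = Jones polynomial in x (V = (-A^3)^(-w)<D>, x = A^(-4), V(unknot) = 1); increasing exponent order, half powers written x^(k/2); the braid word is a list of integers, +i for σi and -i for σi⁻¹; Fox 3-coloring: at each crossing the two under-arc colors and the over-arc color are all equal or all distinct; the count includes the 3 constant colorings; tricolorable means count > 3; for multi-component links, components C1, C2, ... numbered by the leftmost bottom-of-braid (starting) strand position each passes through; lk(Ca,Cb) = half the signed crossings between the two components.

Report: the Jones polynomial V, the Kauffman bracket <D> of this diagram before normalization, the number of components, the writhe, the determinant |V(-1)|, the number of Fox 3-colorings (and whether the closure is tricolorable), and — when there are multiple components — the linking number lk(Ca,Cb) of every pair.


V(x) = x^-3 + x^-2 + x^-1 + 1
bracket: A^-12 + A^-8 + A^-4 + 1, w = -4
3 components, writhe -4, over 10 crossings
lk(C1,C2) = -1
linking number lk(C1,C3) = 0
lk(C2,C3): 0
det 0, colorings 9 of 3^10 — tricolorable
observation: |V(-1)| = 0: so tricolorable, since 3 divides 0


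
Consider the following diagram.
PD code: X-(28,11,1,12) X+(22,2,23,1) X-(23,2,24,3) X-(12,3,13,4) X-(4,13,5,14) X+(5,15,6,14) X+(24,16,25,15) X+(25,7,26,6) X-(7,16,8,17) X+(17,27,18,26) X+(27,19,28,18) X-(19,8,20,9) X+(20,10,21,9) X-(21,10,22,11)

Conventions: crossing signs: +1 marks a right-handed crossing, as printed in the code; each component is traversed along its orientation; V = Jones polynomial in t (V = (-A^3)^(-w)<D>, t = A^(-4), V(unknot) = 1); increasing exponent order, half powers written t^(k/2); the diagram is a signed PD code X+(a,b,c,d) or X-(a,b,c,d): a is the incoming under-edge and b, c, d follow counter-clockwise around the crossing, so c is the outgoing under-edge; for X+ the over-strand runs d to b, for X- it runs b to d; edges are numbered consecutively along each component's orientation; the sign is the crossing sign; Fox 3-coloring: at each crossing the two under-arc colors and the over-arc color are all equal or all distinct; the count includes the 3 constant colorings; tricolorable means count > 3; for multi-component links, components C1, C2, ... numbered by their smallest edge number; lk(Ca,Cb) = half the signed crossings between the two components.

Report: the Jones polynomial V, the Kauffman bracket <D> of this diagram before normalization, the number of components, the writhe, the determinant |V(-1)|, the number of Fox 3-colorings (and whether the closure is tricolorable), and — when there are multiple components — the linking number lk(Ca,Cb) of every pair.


V(t) = -t^-3 + t^-2 - t^-1 + 3 - t + t^2 - t^3
bracket: -A^-12 + A^-8 - A^-4 + 3 - A^4 + A^8 - A^12, w = 0
1 component, writhe 0, over 14 crossings
det 9, colorings 27 of 3^14 — tricolorable
observation: V spans 6 powers of t: at least 6 crossings in any diagram


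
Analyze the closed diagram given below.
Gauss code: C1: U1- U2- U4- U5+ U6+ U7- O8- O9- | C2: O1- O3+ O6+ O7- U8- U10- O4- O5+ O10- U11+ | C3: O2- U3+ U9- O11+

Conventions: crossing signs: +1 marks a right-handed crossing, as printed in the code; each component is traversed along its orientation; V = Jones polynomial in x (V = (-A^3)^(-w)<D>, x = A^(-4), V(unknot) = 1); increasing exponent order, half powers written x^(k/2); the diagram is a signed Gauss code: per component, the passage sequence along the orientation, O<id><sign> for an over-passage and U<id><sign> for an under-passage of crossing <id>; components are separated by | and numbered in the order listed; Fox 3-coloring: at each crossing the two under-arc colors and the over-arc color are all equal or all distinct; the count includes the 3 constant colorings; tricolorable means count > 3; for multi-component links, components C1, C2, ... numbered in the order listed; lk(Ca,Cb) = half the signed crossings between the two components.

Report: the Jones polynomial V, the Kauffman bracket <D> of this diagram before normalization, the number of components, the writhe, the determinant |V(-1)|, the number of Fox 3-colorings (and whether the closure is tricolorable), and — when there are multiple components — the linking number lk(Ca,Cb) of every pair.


V(x) = x^-4 + x^-2 + 2
bracket: -2A^-9 - A^-1 - A^7, w = -3
3 components, writhe -3, over 11 crossings
lk(C1,C2) = -1
linking number lk(C1,C3) = -1
lk(C2,C3): +1
det 4, colorings 3 of 3^11 — not tricolorable
observation: the 3 component pairs carry total linking -1


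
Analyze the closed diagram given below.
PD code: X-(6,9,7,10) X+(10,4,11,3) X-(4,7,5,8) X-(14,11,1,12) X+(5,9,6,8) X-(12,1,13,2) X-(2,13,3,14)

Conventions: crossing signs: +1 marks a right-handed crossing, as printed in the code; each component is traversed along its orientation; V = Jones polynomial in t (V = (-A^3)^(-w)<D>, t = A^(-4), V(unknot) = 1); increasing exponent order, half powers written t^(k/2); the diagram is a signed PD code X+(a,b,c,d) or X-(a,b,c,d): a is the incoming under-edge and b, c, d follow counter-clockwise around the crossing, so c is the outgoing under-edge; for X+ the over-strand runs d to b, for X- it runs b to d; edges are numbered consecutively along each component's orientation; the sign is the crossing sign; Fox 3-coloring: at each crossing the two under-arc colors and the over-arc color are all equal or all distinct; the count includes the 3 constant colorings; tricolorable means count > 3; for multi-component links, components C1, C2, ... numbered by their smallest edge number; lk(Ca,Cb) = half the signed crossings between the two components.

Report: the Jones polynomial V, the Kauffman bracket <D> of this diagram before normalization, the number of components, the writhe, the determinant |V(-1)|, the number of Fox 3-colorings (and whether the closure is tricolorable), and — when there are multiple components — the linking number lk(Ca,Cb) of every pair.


V(t) = -t^-4 + t^-3 + t^-1
bracket: -A^-5 - A^3 + A^7, w = -3
1 component, writhe -3, over 7 crossings
det 3, colorings 9 of 3^7 — tricolorable
observation: w = -3 shifts under R1 moves; the (-A^3)^(3) factor cancels that in V


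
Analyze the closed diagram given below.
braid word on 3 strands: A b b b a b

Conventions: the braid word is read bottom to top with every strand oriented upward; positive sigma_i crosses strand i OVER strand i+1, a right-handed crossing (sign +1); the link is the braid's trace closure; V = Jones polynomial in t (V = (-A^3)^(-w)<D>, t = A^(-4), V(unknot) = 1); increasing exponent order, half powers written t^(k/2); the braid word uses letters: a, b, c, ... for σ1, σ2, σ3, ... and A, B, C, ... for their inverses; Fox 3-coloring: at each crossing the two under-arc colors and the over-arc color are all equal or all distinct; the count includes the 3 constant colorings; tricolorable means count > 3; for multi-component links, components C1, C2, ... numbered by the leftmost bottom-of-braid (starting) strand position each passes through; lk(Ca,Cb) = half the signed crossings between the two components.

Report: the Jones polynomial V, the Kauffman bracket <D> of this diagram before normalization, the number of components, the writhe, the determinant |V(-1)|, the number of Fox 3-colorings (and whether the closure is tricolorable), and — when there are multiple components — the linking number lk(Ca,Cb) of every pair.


V(t) = t + t^3 - t^4
bracket: -A^-4 + 1 + A^8, w = +4
1 component, writhe +4, over 6 crossings
det 3, colorings 9 of 3^6 — tricolorable
observation: |V(-1)| = 3: so tricolorable, since 3 divides 3


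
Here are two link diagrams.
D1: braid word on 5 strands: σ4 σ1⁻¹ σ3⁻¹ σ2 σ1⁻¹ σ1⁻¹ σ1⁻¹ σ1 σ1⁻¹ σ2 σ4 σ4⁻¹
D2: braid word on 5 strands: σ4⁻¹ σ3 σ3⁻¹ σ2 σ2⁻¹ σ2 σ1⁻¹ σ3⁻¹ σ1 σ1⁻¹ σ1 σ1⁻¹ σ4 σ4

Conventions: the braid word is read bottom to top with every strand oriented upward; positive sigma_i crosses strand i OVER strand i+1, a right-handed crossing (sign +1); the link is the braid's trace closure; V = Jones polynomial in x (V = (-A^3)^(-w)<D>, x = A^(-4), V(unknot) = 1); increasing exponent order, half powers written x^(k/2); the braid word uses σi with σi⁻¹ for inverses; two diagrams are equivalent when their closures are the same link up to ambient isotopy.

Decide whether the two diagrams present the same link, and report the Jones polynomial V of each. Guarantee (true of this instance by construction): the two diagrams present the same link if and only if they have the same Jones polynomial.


equivalent: no
V(D1) = x^-5 - 2x^-4 + 2x^-3 - 2x^-2 + 2x^-1 - 1 + x  (w -2, c 12, <D> = A^-10 - A^-6 + 2A^-2 - 2A^2 + 2A^6 - 2A^10 + A^14)
D2 (bracket 1; 14 crossings at w = 0): V = 1
why: 2 values of V(x) split the 2 diagrams


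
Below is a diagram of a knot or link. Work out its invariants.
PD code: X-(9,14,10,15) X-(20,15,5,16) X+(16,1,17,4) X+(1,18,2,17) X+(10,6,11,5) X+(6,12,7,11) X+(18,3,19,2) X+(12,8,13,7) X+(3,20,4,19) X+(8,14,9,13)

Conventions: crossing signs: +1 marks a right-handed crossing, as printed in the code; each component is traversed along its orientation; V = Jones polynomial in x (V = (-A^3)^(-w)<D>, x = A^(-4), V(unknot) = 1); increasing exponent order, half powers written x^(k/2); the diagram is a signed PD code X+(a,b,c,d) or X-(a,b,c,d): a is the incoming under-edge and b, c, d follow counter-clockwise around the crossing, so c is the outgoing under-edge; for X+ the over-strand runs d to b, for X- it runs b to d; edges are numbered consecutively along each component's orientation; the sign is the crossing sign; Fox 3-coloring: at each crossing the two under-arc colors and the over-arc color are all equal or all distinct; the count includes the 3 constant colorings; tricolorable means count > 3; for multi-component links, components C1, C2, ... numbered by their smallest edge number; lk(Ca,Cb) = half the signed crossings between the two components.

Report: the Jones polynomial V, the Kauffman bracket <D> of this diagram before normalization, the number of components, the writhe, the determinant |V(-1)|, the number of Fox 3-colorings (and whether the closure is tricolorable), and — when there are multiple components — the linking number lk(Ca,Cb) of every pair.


V = -x^(5/2) - 2x^(9/2) + 2x^(11/2) - 2x^(13/2) + 2x^(15/2) - 2x^(17/2) + x^(19/2)
<D> = A^-20 - 2A^-16 + 2A^-12 - 2A^-8 + 2A^-4 - 2 - A^8 (w = +6)
2 components over 10 crossings, w = +6
lk(C1,C2): +2
9 Fox colorings among 3^10, |V(-1)| = 12: tricolorable
why: span 7 respects span(V) <= c + mu - 1 = 11 for this 2-component diagram


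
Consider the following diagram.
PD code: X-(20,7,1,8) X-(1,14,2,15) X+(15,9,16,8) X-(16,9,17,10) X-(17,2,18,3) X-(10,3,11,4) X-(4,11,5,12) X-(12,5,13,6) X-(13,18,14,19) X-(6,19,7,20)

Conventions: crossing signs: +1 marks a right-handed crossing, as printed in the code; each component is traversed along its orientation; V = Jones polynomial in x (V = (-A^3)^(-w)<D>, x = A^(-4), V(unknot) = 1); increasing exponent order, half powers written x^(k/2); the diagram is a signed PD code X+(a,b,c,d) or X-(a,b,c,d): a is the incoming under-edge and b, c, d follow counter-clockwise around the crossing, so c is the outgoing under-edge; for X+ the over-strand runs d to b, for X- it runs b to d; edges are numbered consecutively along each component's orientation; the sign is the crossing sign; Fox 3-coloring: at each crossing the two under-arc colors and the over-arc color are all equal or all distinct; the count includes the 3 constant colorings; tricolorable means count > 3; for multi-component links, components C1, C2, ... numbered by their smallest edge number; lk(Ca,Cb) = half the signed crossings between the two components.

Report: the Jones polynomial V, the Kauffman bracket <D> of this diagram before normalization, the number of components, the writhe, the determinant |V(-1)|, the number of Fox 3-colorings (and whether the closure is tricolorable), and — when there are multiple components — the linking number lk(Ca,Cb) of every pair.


Jones polynomial: V(x) = -x^-8 + x^-5 + x^-3
<D> = A^-12 + A^-4 - A^8; writhe -8
components 1, writhe -8 (10 crossings)
3-colorings: 9 of 3^10, det 3 — tricolorable
note: V spans 5 powers of x: at least 5 crossings in any diagram


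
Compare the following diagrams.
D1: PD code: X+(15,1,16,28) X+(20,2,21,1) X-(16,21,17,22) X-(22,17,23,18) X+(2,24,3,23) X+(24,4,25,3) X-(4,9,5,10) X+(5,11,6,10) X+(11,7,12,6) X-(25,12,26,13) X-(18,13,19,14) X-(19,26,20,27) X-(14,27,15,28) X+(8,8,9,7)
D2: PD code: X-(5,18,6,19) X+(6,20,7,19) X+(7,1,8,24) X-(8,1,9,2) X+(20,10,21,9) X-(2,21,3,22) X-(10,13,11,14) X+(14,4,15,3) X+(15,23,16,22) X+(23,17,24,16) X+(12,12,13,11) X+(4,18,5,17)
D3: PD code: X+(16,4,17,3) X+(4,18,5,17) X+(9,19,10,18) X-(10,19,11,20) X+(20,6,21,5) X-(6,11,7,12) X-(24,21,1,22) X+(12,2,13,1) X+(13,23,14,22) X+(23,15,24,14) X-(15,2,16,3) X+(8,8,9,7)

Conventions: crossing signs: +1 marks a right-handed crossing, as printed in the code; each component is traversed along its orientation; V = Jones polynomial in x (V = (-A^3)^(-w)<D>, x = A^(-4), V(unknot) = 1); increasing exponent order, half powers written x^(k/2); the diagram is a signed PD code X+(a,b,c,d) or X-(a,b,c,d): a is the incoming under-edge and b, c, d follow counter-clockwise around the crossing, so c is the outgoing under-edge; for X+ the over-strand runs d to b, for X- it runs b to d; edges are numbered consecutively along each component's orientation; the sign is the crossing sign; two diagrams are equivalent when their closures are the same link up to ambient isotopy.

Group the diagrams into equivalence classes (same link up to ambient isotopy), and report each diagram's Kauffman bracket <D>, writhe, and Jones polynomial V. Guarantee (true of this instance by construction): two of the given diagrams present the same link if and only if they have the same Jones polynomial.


classes: {D1} | {D2, D3}
V(D1) = -x^-4 + x^-3 + x^-1  [14 crossings, <D> = A^4 + A^12 - A^16, w = 0]
V(D2) = x - x^2 + 2x^3 - x^4 + x^5 - x^6  [12 crossings, <D> = -A^-12 + A^-8 - A^-4 + 2 - A^4 + A^8, w = +4]
V(D3) = x - x^2 + 2x^3 - x^4 + x^5 - x^6  (w +4, c 12, <D> = -A^-12 + A^-8 - A^-4 + 2 - A^4 + A^8)
insight: 2 classes among 3 diagrams; unequal V(x) rules out equality


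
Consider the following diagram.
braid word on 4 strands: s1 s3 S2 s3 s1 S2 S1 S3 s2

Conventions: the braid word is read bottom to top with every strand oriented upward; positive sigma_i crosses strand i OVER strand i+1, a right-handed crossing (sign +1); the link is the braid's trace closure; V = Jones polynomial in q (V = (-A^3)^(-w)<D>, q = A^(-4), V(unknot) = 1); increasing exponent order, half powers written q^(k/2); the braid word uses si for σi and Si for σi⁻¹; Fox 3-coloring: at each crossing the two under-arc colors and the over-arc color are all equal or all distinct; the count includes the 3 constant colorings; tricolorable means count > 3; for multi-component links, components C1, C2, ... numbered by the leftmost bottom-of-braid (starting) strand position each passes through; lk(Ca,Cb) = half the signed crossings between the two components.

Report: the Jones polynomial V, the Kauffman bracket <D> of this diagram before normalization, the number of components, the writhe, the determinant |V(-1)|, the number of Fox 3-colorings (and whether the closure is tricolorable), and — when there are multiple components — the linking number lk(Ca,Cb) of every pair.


V(q) = q^-2 - q^-1 + 2 - 2q + q^2 - q^3 + q^4
bracket: -A^-13 + A^-9 - A^-5 + 2A^-1 - 2A^3 + A^7 - A^11, w = +1
1 component, writhe +1, over 9 crossings
det 9, colorings 9 of 3^9 — tricolorable
observation: w = +1 (over 9 crossings) is diagram-only; (-A^3)^(-1) removes it from V


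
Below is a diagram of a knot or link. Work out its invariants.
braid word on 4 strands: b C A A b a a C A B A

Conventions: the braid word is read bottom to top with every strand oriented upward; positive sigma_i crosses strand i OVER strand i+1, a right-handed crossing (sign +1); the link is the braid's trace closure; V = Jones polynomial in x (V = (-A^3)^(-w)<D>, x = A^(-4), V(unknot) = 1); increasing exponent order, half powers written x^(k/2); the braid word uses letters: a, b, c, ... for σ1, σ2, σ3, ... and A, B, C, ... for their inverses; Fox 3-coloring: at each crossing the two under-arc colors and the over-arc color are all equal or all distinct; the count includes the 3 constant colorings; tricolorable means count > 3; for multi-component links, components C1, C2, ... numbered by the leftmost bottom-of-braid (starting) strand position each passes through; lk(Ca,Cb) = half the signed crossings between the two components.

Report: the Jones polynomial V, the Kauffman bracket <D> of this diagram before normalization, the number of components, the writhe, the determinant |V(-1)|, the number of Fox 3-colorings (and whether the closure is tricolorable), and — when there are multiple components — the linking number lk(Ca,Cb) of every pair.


V = x^-5 - 2x^-4 + 2x^-3 - 2x^-2 + 2x^-1 - 1 + x
<D> = -A^-13 + A^-9 - 2A^-5 + 2A^-1 - 2A^3 + 2A^7 - A^11 (w = -3)
1 component over 11 crossings, w = -3
3 Fox colorings among 3^11, |V(-1)| = 11: not tricolorable
why: w = -3 shifts under R1 moves; the (-A^3)^(3) factor cancels that in V


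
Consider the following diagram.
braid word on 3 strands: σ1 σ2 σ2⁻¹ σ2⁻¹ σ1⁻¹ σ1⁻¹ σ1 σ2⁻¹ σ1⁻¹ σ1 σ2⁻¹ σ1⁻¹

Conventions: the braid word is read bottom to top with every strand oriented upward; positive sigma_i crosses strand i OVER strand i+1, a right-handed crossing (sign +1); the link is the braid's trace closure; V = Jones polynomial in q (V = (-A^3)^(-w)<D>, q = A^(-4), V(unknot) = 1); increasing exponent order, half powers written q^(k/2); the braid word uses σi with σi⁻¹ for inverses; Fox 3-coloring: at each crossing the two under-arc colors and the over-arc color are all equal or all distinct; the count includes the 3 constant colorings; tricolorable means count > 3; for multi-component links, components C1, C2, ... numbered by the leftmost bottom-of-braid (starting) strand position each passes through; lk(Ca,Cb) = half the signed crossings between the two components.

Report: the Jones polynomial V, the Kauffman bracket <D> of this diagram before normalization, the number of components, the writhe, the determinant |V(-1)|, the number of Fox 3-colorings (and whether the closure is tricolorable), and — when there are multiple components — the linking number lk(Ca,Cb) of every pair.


Jones polynomial: V(q) = -q^-4 + q^-3 + q^-1
<D> = A^-8 + 1 - A^4; writhe -4
components 1, writhe -4 (12 crossings)
3-colorings: 9 of 3^12, det 3 — tricolorable
note: the span of V is 3, forcing >= 3 crossings in any diagram


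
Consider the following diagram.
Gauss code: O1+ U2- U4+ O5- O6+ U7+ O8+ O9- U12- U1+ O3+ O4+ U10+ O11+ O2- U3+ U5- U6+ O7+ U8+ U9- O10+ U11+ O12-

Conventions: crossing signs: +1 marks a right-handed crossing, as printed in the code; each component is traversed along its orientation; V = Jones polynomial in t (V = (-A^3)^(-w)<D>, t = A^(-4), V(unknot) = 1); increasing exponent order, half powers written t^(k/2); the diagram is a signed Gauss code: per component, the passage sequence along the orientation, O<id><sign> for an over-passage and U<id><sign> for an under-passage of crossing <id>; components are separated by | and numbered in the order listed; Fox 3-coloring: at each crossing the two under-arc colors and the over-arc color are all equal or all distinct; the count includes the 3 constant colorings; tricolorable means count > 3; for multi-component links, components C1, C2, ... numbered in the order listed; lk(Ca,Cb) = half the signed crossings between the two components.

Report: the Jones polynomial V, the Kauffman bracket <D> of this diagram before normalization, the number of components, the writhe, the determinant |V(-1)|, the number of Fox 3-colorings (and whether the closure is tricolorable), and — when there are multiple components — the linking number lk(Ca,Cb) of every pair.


Jones polynomial: V(t) = t + t^3 - t^4
<D> = -A^-4 + 1 + A^8; writhe +4
components 1, writhe +4 (12 crossings)
3-colorings: 9 of 3^12, det 3 — tricolorable
note: w = +4 shifts under R1 moves; the (-A^3)^(-4) factor cancels that in V


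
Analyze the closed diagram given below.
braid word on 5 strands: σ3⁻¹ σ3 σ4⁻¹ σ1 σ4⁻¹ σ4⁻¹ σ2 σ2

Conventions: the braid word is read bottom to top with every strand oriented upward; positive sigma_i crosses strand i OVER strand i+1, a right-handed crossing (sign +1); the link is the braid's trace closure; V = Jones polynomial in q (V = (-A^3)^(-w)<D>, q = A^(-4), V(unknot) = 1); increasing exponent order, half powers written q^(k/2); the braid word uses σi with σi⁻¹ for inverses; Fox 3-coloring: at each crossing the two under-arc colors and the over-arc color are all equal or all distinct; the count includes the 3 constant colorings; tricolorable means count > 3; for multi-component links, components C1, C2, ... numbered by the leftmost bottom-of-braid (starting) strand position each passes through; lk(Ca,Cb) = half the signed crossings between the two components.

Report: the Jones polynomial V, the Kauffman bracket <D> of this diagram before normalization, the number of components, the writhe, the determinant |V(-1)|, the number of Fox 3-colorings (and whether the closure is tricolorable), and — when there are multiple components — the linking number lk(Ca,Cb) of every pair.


V = -q^-4 + q^-1 + 2 + q + q^2
<D> = A^-8 + A^-4 + 2 + A^4 - A^16 (w = 0)
3 components over 8 crossings, w = 0
lk(C1,C2): +1
lk(C1,C3) = 0
linking number lk(C2,C3) = 0
27 Fox colorings among 3^8, |V(-1)| = 0: tricolorable
why: the span of V is 6, within the link bound 8 + 3 - 1


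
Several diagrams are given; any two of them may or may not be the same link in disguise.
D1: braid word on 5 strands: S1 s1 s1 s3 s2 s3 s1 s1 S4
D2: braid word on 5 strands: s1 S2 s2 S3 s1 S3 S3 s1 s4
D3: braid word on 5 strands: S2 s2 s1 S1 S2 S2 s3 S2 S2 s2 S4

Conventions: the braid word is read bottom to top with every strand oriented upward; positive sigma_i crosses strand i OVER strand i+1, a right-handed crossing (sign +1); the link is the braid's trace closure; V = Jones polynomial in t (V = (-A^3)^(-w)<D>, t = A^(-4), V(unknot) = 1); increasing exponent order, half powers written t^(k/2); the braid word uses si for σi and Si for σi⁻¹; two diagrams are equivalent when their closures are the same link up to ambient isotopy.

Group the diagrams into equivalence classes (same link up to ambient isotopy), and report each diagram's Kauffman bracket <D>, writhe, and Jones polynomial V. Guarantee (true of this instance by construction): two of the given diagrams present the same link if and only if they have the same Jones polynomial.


classes: {D1} | {D2} | {D3}
V(D1) = -t^(3/2) - 2t^(7/2) + t^(9/2) - t^(11/2) + t^(13/2)  [9 crossings, <D> = -A^-11 + A^-7 - A^-3 + 2A + A^9, w = +5]
V(D2) = t^(-7/2) - 2t^(-1/2) - 2t^(1/2) + t^(7/2)  [9 crossings, <D> = -A^-11 + 2A + 2A^5 - A^17, w = +1]
D3 (bracket A^-7 + A^-3 + A - A^9; 11 crossings at w = -3): V = t^(-9/2) - t^(-5/2) - t^(-3/2) - t^(-1/2)
note: comparing 3 Jones polynomials yields 3 groups


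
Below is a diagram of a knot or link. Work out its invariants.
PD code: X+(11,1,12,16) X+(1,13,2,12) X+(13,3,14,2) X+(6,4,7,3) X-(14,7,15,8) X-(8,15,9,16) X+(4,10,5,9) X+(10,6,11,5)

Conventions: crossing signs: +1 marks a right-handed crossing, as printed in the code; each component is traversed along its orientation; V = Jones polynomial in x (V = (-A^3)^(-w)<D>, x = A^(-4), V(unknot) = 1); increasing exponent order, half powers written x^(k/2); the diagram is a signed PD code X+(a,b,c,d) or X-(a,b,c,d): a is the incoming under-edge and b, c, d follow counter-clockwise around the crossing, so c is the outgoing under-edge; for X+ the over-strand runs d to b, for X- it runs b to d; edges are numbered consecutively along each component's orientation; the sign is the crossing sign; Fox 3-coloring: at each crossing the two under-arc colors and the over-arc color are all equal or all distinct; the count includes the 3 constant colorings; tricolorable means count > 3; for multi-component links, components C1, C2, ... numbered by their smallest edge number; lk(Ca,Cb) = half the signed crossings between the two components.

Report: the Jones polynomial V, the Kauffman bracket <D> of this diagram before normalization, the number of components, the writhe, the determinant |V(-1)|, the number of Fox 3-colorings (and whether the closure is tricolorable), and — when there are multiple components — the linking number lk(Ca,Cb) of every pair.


V = 2x - 2x^2 + 3x^3 - 3x^4 + 2x^5 - 2x^6 + x^7
<D> = A^-16 - 2A^-12 + 2A^-8 - 3A^-4 + 3 - 2A^4 + 2A^8 (w = +4)
1 component over 8 crossings, w = +4
9 Fox colorings among 3^8, |V(-1)| = 15: tricolorable
why: w = +4 shifts under R1 moves; the (-A^3)^(-4) factor cancels that in V


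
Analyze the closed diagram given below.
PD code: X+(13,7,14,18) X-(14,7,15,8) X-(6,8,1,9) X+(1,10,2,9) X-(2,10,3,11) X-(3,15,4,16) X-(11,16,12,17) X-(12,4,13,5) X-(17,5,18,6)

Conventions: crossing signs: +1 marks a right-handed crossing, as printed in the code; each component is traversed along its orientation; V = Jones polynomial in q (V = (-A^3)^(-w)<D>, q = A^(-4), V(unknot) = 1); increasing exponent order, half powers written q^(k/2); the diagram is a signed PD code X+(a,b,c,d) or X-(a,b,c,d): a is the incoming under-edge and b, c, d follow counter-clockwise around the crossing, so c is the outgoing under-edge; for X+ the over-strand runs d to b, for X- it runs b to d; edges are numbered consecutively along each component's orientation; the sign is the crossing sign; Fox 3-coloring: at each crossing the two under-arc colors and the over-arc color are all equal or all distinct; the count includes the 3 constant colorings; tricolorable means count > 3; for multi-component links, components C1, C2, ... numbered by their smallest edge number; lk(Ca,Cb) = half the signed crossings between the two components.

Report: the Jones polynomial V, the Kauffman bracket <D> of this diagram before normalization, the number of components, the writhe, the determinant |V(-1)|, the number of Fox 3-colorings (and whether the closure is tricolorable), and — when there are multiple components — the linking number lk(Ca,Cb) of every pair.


V = -q^(-11/2) + q^(-9/2) - q^(-7/2) - q^(-3/2)
<D> = A^-9 + A^-1 - A^3 + A^7 (w = -5)
2 components over 9 crossings, w = -5
lk(C1,C2): -2
3 Fox colorings among 3^9, |V(-1)| = 4: not tricolorable
why: summing lk over 1 pair gives -2


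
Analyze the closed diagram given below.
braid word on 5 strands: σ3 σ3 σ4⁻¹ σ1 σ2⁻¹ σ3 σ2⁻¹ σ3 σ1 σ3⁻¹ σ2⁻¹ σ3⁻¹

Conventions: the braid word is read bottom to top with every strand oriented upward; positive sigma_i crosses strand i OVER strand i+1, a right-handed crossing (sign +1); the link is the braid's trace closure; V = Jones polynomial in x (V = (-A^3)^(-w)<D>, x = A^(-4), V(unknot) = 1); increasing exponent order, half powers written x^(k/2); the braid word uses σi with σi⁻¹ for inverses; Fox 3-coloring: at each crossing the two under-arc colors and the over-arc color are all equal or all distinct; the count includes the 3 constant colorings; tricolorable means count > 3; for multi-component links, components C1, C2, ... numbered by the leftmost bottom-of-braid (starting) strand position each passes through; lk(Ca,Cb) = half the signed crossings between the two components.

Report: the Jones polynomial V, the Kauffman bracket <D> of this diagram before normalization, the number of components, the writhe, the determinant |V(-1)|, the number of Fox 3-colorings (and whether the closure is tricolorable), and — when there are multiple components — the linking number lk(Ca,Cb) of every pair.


Jones polynomial: V(x) = -x^-3 + 3x^-2 - 3x^-1 + 4 - 4x + 3x^2 - 2x^3 + x^4
<D> = A^-16 - 2A^-12 + 3A^-8 - 4A^-4 + 4 - 3A^4 + 3A^8 - A^12; writhe 0
components 1, writhe 0 (12 crossings)
3-colorings: 9 of 3^12, det 21 — tricolorable
note: w = 0 (over 12 crossings) is diagram-only; (-A^3)^(0) removes it from V


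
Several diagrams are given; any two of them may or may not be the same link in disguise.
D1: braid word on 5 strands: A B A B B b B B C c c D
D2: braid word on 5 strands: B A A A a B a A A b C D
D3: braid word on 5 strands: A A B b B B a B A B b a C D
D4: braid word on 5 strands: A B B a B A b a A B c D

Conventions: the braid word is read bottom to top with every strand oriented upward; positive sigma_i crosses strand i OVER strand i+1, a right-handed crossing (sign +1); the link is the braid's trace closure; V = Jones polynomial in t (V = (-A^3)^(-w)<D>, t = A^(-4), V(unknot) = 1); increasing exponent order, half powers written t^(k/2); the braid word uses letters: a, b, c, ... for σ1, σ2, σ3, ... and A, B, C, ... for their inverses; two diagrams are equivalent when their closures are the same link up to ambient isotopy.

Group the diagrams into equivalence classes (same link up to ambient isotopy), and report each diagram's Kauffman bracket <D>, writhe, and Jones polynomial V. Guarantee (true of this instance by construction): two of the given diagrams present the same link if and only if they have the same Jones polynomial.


classes: {D1} | {D2} | {D3, D4}
V(D1) = -t^-7 + t^-6 - t^-5 + t^-4 + t^-2  [12 crossings, <D> = A^-10 + A^-2 - A^2 + A^6 - A^10, w = -6]
V(D2) = -t^-4 + t^-3 + t^-1  (w -6, c 12, <D> = A^-14 + A^-6 - A^-2)
V(D3) = -t^-6 + t^-5 - t^-4 + 2t^-3 - t^-2 + t^-1  [14 crossings, <D> = A^-14 - A^-10 + 2A^-6 - A^-2 + A^2 - A^6, w = -6]
D4 (bracket A^-8 - A^-4 + 2 - A^4 + A^8 - A^12; 12 crossings at w = -4): V = -t^-6 + t^-5 - t^-4 + 2t^-3 - t^-2 + t^-1
insight: comparing 4 Jones polynomials yields 3 groups


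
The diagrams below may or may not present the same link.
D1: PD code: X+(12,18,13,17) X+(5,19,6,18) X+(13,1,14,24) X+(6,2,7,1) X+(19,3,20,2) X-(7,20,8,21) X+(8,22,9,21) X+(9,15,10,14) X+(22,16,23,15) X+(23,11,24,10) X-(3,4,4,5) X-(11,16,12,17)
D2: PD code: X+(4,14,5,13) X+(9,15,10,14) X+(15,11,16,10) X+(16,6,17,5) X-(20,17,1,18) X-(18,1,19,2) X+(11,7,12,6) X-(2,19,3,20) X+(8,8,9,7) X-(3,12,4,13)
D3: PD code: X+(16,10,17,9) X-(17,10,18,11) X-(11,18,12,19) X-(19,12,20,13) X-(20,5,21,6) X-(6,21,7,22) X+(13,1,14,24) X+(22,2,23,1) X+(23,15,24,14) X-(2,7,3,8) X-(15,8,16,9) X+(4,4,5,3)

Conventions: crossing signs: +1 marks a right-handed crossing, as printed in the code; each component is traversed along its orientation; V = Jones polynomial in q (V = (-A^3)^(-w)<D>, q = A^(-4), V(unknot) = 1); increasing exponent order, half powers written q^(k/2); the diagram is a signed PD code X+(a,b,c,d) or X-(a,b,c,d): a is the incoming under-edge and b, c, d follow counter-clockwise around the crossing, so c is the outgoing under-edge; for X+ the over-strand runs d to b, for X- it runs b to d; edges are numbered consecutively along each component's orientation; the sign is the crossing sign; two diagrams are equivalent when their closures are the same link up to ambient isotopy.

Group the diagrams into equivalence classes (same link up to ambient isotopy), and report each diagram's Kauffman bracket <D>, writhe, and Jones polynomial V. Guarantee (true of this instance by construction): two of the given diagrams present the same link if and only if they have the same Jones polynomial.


classes: {D1} | {D2} | {D3}
V(D1) = q^2 + q^4 - q^5 + q^6 - q^7  [12 crossings, <D> = -A^-10 + A^-6 - A^-2 + A^2 + A^10, w = +6]
V(D2) = -q^-3 + q^-2 - q^-1 + 3 - q + q^2 - q^3  (w +2, c 10, <D> = -A^-6 + A^-2 - A^2 + 3A^6 - A^10 + A^14 - A^18)
V(D3) = q^-7 - 2q^-6 + 2q^-5 - 3q^-4 + 3q^-3 - 2q^-2 + 2q^-1  (w -2, c 12, <D> = 2A^-2 - 2A^2 + 3A^6 - 3A^10 + 2A^14 - 2A^18 + A^22)
insight: 3 classes among 3 diagrams; unequal V(q) rules out equality


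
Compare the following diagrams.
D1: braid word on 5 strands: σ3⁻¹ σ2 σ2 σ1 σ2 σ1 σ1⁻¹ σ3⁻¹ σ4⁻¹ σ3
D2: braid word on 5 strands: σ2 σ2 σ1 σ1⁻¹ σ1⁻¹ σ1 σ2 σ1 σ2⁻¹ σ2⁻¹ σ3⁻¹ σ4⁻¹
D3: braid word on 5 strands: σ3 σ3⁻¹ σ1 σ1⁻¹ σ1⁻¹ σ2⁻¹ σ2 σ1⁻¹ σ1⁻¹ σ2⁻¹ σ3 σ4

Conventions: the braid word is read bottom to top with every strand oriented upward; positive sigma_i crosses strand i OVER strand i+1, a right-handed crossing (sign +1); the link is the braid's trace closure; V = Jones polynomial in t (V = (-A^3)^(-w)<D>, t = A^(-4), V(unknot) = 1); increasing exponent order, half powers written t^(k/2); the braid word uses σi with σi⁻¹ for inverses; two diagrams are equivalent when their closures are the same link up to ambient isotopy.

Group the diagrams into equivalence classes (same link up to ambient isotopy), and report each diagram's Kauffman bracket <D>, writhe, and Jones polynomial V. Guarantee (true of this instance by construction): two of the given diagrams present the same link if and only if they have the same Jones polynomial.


grouping into links: {D1} | {D2} | {D3}
V(D1) = t + t^3 - t^4  (w +2, c 10, <D> = -A^-10 + A^-6 + A^2)
V(D2) = 1  [12 crossings, <D> = 1, w = 0]
D3 (bracket A^-2 + A^6 - A^10; 12 crossings at w = -2): V = -t^-4 + t^-3 + t^-1
why: comparing 3 Jones polynomials yields 3 groups


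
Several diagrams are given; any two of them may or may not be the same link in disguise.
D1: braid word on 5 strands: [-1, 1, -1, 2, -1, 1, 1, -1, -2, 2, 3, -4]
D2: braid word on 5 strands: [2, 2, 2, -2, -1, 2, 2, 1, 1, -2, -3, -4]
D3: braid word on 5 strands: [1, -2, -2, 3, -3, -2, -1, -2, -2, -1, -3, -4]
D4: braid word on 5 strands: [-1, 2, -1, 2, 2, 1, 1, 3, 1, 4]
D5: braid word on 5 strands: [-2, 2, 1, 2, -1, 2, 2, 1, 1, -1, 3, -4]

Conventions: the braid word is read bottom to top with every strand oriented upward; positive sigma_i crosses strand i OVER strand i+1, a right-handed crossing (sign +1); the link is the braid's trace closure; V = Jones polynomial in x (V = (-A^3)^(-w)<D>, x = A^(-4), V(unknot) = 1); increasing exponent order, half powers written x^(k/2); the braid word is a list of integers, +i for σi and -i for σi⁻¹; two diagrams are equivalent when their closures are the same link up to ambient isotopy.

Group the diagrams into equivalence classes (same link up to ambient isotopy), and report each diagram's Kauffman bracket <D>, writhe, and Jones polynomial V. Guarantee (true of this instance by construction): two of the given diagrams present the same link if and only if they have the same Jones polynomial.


classes: {D1} | {D2, D4, D5} | {D3}
V(D1) = 1  [12 crossings, <D> = 1, w = 0]
V(D2) = x - x^2 + 2x^3 - x^4 + x^5 - x^6  [12 crossings, <D> = -A^-18 + A^-14 - A^-10 + 2A^-6 - A^-2 + A^2, w = +2]
D3 (bracket A^-16 + A^-8 - A^-4 + 1 - A^4; 12 crossings at w = -8): V = -x^-7 + x^-6 - x^-5 + x^-4 + x^-2
D4 (bracket -A^-6 + A^-2 - A^2 + 2A^6 - A^10 + A^14; 10 crossings at w = +6): V = x - x^2 + 2x^3 - x^4 + x^5 - x^6
D5 (bracket -A^-12 + A^-8 - A^-4 + 2 - A^4 + A^8; 12 crossings at w = +4): V = x - x^2 + 2x^3 - x^4 + x^5 - x^6
note: 3 values of V(x) split the 5 diagrams


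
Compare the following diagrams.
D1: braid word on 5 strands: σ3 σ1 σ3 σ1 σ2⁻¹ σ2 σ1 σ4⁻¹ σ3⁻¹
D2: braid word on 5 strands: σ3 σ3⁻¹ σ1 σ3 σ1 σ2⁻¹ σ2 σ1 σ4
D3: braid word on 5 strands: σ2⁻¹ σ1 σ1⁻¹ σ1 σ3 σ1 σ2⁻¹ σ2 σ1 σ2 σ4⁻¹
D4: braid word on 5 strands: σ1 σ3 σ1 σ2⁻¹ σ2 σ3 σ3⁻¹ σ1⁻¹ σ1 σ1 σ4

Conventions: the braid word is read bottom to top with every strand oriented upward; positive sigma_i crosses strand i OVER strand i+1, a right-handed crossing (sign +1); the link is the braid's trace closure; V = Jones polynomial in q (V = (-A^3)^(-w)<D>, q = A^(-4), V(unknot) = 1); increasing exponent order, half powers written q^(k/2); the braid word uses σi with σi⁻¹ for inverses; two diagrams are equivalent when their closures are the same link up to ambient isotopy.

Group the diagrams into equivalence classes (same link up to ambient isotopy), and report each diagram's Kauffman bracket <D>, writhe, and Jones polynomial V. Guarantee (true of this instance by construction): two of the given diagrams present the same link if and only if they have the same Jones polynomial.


grouping into links: {D1, D2, D3, D4}
V(D1) = -q^(1/2) - q^(3/2) - q^(5/2) + q^(9/2)  (w +3, c 9, <D> = -A^-9 + A^-1 + A^3 + A^7)
D2 (bracket -A^-3 + A^5 + A^9 + A^13; 9 crossings at w = +5): V = -q^(1/2) - q^(3/2) - q^(5/2) + q^(9/2)
V(D3) = -q^(1/2) - q^(3/2) - q^(5/2) + q^(9/2)  [11 crossings, <D> = -A^-9 + A^-1 + A^3 + A^7, w = +3]
D4 (bracket -A^-3 + A^5 + A^9 + A^13; 11 crossings at w = +5): V = -q^(1/2) - q^(3/2) - q^(5/2) + q^(9/2)
key observation: one V(q) for all 4 diagrams — one class (guaranteed)


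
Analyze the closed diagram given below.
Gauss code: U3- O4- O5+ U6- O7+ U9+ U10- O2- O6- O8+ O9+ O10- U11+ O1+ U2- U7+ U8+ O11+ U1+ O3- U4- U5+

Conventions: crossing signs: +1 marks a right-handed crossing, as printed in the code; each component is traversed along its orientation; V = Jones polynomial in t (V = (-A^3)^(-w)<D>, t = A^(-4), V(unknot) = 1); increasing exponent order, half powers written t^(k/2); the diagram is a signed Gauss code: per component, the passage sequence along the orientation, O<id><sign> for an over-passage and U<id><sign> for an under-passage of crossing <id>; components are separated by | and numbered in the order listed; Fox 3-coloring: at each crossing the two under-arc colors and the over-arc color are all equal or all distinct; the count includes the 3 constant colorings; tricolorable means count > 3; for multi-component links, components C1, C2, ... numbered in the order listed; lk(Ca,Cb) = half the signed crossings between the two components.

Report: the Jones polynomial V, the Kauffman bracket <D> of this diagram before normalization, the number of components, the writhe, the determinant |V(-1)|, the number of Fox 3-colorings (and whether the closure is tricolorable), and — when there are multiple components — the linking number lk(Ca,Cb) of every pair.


Jones polynomial: V(t) = t + t^3 - t^4
<D> = A^-13 - A^-9 - A^-1; writhe +1
components 1, writhe +1 (11 crossings)
3-colorings: 9 of 3^11, det 3 — tricolorable
note: det 3 = |V(-1)|; divisible by 3, so tricolorable
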